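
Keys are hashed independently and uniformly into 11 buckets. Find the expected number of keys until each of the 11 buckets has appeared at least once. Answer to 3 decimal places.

33.219

After k distinct buckets have appeared, the next key gives a new one with probability (11-k)/11, so the expected wait for the (k+1)-th is 11/(11-k).
E[T] = 11/11 + 11/10 + 11/9 + ... + 11/2 + 11/1 = 11·H_{11}.
H_{11} = 3.0199, so E[T] = 33.2187.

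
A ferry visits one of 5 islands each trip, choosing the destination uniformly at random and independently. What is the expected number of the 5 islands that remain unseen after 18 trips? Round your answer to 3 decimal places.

For each island, P(unseen after 18) = (4/5)^18 = 0.0180.
By linearity of expectation, E[unseen] = 5·(4/5)^18 = 0.0901.

0.090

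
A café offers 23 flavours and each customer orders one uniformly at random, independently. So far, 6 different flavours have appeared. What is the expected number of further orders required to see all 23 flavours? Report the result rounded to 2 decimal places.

79.11

From k distinct to k+1 distinct takes on average 23/(23-k) orders.
Sum over k = 6,...,22: E = 23/17 + 23/16 + 23/15 + ... + 23/2 + 23/1 = 79.110.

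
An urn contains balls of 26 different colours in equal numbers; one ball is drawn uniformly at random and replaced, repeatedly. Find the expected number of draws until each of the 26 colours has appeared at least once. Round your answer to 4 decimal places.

The wait to go from k to k+1 distinct colours is geometric with mean 26/(26-k).
E[T] = 26/26 + 26/25 + 26/24 + ... + 26/2 + 26/1 = 26·H_{26}.
H_{26} = 3.85442, so E[T] = 100.21491.

100.2149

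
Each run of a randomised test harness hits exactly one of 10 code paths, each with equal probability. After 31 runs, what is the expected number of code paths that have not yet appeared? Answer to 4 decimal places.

For each code path, P(unseen after 31) = (9/10)^31 = 0.03815.
By linearity of expectation, E[unseen] = 10·(9/10)^31 = 0.38152.

0.3815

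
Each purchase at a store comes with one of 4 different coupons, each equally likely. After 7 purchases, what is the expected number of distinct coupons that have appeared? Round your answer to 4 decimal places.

For each coupon, P(seen in 7 purchases) = 1 - (3/4)^7 = 0.86652.
By linearity of expectation, E[distinct seen] = 4·(1 - (3/4)^7) = 3.46606.

3.4661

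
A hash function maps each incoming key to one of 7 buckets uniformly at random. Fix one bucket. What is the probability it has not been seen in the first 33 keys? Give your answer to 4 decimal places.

0.0062

Each key misses the fixed bucket with probability (7-1)/7 = 6/7, independently.
P(still missing after 33) = (6/7)^33 = 0.00618.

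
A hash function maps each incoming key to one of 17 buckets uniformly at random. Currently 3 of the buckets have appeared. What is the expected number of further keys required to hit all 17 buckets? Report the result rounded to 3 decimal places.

The wait to go from k to k+1 distinct buckets is geometric with mean 17/(17-k).
Sum over k = 3,...,16: E = 17/14 + 17/13 + 17/12 + ... + 17/2 + 17/1 = 55.2766.

55.277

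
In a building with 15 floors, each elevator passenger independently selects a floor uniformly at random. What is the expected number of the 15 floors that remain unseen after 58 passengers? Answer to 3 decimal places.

For each floor, P(unseen after 58) = (14/15)^58 = 0.0183.
By linearity of expectation, E[unseen] = 15·(14/15)^58 = 0.2743.

0.274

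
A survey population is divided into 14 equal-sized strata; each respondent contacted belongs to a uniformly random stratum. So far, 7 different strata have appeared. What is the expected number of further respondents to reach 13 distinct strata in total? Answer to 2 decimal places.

The wait to go from k to k+1 distinct strata is geometric with mean 14/(14-k).
Sum over k = 7,...,12: E = 14/7 + 14/6 + 14/5 + 14/4 + 14/3 + 14/2 = 22.300.

22.30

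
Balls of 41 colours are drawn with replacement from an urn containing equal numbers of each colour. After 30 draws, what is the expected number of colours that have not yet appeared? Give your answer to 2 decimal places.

For each colour, P(unseen after 30) = (40/41)^30 = 0.477.
By linearity of expectation, E[unseen] = 41·(40/41)^30 = 19.546.

19.55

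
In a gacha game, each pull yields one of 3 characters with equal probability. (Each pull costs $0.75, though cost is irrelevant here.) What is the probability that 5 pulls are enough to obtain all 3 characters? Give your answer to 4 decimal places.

0.6173

By inclusion–exclusion over which characters are missing,
P(all seen) = Σ_{j=0}^{3} (-1)^j C(3,j)((3-j)/3)^5
= 1.00000 - 0.39506 + 0.01235 - 0.00000
= 0.61728.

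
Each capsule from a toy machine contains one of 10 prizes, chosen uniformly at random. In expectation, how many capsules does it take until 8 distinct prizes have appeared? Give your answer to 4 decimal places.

14.2897

Going from k to k+1 distinct takes a geometric number of capsules with mean 10/(10-k).
Sum over k = 0,...,7: E = 10/10 + 10/9 + 10/8 + ... + 10/4 + 10/3 = 14.28968.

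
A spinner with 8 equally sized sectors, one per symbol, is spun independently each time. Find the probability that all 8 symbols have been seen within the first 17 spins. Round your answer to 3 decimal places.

0.366

By inclusion–exclusion over which symbols are missing,
P(all seen) = Σ_{j=0}^{8} (-1)^j C(8,j)((8-j)/8)^17
= 1.0000 - 0.8265 + 0.2105 - 0.0190 + 0.0005 - 0.0000 + 0.0000 - 0.0000 + 0.0000
= 0.3656.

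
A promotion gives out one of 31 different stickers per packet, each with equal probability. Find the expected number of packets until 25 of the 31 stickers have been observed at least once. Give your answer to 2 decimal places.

48.89

Going from k to k+1 distinct takes a geometric number of packets with mean 31/(31-k).
Sum over k = 0,...,24: E = 31/31 + 31/30 + 31/29 + ... + 31/8 + 31/7 = 48.895.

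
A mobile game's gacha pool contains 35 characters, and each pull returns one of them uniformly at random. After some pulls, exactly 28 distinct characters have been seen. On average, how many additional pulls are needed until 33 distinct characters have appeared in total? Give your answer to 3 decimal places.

From k distinct to k+1 distinct takes on average 35/(35-k) pulls.
Sum over k = 28,...,32: E = 35/7 + 35/6 + 35/5 + 35/4 + 35/3 = 38.2500.

38.250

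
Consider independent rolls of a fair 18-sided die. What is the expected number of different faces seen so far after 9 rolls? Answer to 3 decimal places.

For each face, P(seen in 9 rolls) = 1 - (17/18)^9 = 0.4022.
By linearity of expectation, E[distinct seen] = 18·(1 - (17/18)^9) = 7.2388.

7.239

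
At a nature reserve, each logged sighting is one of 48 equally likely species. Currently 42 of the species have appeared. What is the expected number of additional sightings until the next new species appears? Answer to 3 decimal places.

Each sighting yields a new species with probability (48-42)/48 = 6/48, so the wait is geometric with mean 48/6.
E = 48/6 = 8.0000.

8.000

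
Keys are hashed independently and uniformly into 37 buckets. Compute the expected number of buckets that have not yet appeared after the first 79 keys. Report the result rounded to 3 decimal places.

4.248

For each bucket, P(unseen after 79) = (36/37)^79 = 0.1148.
By linearity of expectation, E[unseen] = 37·(36/37)^79 = 4.2478.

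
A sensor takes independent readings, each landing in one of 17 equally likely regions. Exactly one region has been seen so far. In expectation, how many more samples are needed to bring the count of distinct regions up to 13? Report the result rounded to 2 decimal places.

From k distinct to k+1 distinct takes on average 17/(17-k) samples.
Sum over k = 1,...,12: E = 17/16 + 17/15 + 17/14 + ... + 17/6 + 17/5 = 22.056.

22.06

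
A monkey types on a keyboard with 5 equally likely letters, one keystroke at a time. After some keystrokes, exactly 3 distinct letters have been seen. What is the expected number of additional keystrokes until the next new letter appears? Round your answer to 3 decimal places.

The number of keystrokes until the next new letter is geometric with success probability 2/5, so its mean is 5/2.
E = 5/2 = 2.5000.

2.500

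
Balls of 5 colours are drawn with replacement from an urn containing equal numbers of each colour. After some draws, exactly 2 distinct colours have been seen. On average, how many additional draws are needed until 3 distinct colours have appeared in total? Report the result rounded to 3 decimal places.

With k distinct colours already seen, the next new one takes an expected 5/(5-k) draws.
Only the k = 2 term is needed: E = 5/3 = 1.6667.

1.667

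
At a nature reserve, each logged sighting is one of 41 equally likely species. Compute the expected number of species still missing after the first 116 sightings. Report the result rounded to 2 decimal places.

For each species, P(unseen after 116) = (40/41)^116 = 0.057.
By linearity of expectation, E[unseen] = 41·(40/41)^116 = 2.338.

2.34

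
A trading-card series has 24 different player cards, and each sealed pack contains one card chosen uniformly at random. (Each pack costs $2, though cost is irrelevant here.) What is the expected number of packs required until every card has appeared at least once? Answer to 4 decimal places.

90.6230

The wait to go from k to k+1 distinct cards is geometric with mean 24/(24-k).
E[T] = 24/24 + 24/23 + 24/22 + ... + 24/2 + 24/1 = 24·H_{24}.
H_{24} = 3.77596, so E[T] = 90.62300.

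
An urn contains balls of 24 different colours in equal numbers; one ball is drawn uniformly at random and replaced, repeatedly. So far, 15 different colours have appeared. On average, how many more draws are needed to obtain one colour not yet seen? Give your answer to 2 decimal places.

2.67

The number of draws until the next new colour is geometric with success probability 9/24, so its mean is 24/9.
E = 24/9 = 2.667.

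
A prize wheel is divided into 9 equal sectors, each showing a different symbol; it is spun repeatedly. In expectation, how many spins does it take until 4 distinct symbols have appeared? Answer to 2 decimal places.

4.91

With k distinct symbols already seen, the next new one arrives after an expected 9/(9-k) spins.
Sum over k = 0,...,3: E = 9/9 + 9/8 + 9/7 + 9/6 = 4.911.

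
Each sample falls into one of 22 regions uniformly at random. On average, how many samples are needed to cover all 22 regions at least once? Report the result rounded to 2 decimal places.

The wait to go from k to k+1 distinct regions is geometric with mean 22/(22-k).
E[T] = 22/22 + 22/21 + 22/20 + ... + 22/2 + 22/1 = 22·H_{22}.
H_{22} = 3.691, so E[T] = 81.198.

81.20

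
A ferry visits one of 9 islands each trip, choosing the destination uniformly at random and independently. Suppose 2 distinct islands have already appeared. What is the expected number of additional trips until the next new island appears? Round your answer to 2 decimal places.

1.29

The number of trips until the next new island is geometric with success probability 7/9, so its mean is 9/7.
E = 9/7 = 1.286.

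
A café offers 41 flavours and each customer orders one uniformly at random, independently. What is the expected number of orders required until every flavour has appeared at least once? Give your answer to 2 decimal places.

The wait to go from k to k+1 distinct flavours is geometric with mean 41/(41-k).
E[T] = 41/41 + 41/40 + 41/39 + ... + 41/2 + 41/1 = 41·H_{41}.
H_{41} = 4.303, so E[T] = 176.420.

176.42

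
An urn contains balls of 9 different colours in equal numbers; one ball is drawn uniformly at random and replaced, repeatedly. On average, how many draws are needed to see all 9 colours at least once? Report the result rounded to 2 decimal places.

Split into phases: going from k distinct to k+1 distinct takes on average 9/(9-k) draws.
E[T] = 9/9 + 9/8 + 9/7 + ... + 9/2 + 9/1 = 9·H_{9}.
H_{9} = 2.829, so E[T] = 25.461.

25.46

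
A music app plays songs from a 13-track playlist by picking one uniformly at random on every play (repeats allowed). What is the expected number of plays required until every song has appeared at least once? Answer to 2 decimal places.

41.34

After k distinct songs have appeared, the next play gives a new one with probability (13-k)/13, so the expected wait for the (k+1)-th is 13/(13-k).
E[T] = 13/13 + 13/12 + 13/11 + ... + 13/2 + 13/1 = 13·H_{13}.
H_{13} = 3.180, so E[T] = 41.342.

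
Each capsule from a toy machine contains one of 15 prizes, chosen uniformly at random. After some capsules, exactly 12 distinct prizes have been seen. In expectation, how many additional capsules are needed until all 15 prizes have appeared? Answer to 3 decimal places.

27.500

The wait to go from k to k+1 distinct prizes is geometric with mean 15/(15-k).
Sum over k = 12,...,14: E = 15/3 + 15/2 + 15/1 = 27.5000.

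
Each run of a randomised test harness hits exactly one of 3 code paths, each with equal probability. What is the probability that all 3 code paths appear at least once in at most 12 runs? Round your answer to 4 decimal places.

0.9769

By inclusion–exclusion over which code paths are missing,
P(all seen) = Σ_{j=0}^{3} (-1)^j C(3,j)((3-j)/3)^12
= 1.00000 - 0.02312 + 0.00001 - 0.00000
= 0.97688.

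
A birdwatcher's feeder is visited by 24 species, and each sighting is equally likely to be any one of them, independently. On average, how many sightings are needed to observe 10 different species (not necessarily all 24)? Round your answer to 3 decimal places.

With k distinct species already seen, the next new one arrives after an expected 24/(24-k) sightings.
Sum over k = 0,...,9: E = 24/24 + 24/23 + 24/22 + ... + 24/16 + 24/15 = 12.5855.

12.586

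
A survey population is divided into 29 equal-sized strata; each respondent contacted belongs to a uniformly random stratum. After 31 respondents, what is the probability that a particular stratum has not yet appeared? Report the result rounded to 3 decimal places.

0.337

On each respondent the fixed stratum fails to appear with probability 28/29.
P(still missing after 31) = (28/29)^31 = 0.3369.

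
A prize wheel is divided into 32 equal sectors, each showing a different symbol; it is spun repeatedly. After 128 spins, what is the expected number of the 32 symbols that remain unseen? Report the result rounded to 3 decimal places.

0.550

For each symbol, P(unseen after 128) = (31/32)^128 = 0.0172.
By linearity of expectation, E[unseen] = 32·(31/32)^128 = 0.5499.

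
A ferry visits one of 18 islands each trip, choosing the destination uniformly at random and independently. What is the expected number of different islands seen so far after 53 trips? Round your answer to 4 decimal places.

For each island, P(seen in 53 trips) = 1 - (17/18)^53 = 0.95166.
By linearity of expectation, E[distinct seen] = 18·(1 - (17/18)^53) = 17.12979.

17.1298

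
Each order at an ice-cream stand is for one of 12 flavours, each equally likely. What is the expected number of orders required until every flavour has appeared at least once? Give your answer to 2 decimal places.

37.24

The wait to go from k to k+1 distinct flavours is geometric with mean 12/(12-k).
E[T] = 12/12 + 12/11 + 12/10 + ... + 12/2 + 12/1 = 12·H_{12}.
H_{12} = 3.103, so E[T] = 37.239.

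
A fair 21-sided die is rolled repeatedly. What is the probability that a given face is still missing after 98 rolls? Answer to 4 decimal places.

Each roll misses the fixed face with probability (21-1)/21 = 20/21, independently.
P(still missing after 98) = (20/21)^98 = 0.00838.

0.0084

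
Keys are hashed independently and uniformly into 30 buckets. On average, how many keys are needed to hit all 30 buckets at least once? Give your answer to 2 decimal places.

119.85

Split into phases: going from k distinct to k+1 distinct takes on average 30/(30-k) keys.
E[T] = 30/30 + 30/29 + 30/28 + ... + 30/2 + 30/1 = 30·H_{30}.
H_{30} = 3.995, so E[T] = 119.850.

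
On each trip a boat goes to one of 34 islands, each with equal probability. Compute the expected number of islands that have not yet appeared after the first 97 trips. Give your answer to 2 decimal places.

For each island, P(unseen after 97) = (33/34)^97 = 0.055.
By linearity of expectation, E[unseen] = 34·(33/34)^97 = 1.879.

1.88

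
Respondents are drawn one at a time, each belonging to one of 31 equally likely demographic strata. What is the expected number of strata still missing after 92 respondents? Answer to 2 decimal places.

1.52

For each stratum, P(unseen after 92) = (30/31)^92 = 0.049.
By linearity of expectation, E[unseen] = 31·(30/31)^92 = 1.518.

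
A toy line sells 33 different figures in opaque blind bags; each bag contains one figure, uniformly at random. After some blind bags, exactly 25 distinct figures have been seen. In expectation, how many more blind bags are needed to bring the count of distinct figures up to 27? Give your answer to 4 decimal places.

The wait to go from k to k+1 distinct figures is geometric with mean 33/(33-k).
Sum over k = 25,...,26: E = 33/8 + 33/7 = 8.83929.

8.8393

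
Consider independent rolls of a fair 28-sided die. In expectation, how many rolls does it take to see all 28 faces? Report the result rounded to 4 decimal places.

After k distinct faces have appeared, the next roll gives a new one with probability (28-k)/28, so the expected wait for the (k+1)-th is 28/(28-k).
E[T] = 28/28 + 28/27 + 28/26 + ... + 28/2 + 28/1 = 28·H_{28}.
H_{28} = 3.92717, so E[T] = 109.96079.

109.9608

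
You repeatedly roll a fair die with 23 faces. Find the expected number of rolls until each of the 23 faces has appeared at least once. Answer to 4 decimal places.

The wait to go from k to k+1 distinct faces is geometric with mean 23/(23-k).
E[T] = 23/23 + 23/22 + 23/21 + ... + 23/2 + 23/1 = 23·H_{23}.
H_{23} = 3.73429, so E[T] = 85.88870.

85.8887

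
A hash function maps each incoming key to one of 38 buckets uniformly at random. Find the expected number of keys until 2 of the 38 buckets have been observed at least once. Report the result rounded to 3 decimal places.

With k distinct buckets already seen, the next new one arrives after an expected 38/(38-k) keys.
Sum over k = 0,...,1: E = 38/38 + 38/37 = 2.0270.

2.027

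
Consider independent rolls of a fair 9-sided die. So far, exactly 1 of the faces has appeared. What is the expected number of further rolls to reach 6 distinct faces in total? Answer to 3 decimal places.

7.961

The wait to go from k to k+1 distinct faces is geometric with mean 9/(9-k).
Sum over k = 1,...,5: E = 9/8 + 9/7 + 9/6 + 9/5 + 9/4 = 7.9607.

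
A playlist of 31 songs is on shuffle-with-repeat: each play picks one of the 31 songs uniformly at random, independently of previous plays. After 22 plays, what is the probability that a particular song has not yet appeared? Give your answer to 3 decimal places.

Each play misses the fixed song with probability (31-1)/31 = 30/31, independently.
P(still missing after 22) = (30/31)^22 = 0.4861.

0.486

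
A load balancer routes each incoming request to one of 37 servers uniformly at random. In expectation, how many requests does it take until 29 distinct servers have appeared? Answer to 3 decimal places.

54.898

Going from k to k+1 distinct takes a geometric number of requests with mean 37/(37-k).
Sum over k = 0,...,28: E = 37/37 + 37/36 + 37/35 + ... + 37/10 + 37/9 = 54.8980.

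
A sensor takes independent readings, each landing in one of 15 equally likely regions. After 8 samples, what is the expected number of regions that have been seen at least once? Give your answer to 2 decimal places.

For each region, P(seen in 8 samples) = 1 - (14/15)^8 = 0.424.
By linearity of expectation, E[distinct seen] = 15·(1 - (14/15)^8) = 6.363.

6.36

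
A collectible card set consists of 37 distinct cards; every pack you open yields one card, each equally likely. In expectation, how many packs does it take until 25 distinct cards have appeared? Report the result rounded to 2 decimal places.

With k distinct cards already seen, the next new one arrives after an expected 37/(37-k) packs.
Sum over k = 0,...,24: E = 37/37 + 37/36 + 37/35 + ... + 37/14 + 37/13 = 40.640.

40.64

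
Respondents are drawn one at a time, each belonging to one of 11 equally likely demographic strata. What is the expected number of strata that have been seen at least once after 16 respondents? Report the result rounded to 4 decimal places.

For each stratum, P(seen in 16 respondents) = 1 - (10/11)^16 = 0.78237.
By linearity of expectation, E[distinct seen] = 11·(1 - (10/11)^16) = 8.60608.

8.6061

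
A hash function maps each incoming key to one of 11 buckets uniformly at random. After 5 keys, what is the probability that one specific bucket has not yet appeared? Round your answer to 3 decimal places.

On each key the fixed bucket fails to appear with probability 10/11.
P(still missing after 5) = (10/11)^5 = 0.6209.

0.621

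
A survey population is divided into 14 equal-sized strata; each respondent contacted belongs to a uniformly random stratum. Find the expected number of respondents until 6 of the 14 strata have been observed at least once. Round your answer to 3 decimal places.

Going from k to k+1 distinct takes a geometric number of respondents with mean 14/(14-k).
Sum over k = 0,...,5: E = 14/14 + 14/13 + 14/12 + 14/11 + 14/10 + 14/9 = 7.4719.

7.472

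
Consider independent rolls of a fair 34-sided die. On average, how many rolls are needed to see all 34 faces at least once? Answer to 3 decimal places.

After k distinct faces have appeared, the next roll gives a new one with probability (34-k)/34, so the expected wait for the (k+1)-th is 34/(34-k).
E[T] = 34/34 + 34/33 + 34/32 + ... + 34/2 + 34/1 = 34·H_{34}.
H_{34} = 4.1182, so E[T] = 140.0191.

140.019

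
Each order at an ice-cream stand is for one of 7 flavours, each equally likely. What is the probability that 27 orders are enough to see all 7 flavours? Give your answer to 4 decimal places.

By inclusion–exclusion over which flavours are missing,
P(all seen) = Σ_{j=0}^{7} (-1)^j C(7,j)((7-j)/7)^27
= 1.00000 - 0.10903 + 0.00238 - 0.00001 + 0.00000 - 0.00000 + 0.00000 - 0.00000
= 0.89334.

0.8933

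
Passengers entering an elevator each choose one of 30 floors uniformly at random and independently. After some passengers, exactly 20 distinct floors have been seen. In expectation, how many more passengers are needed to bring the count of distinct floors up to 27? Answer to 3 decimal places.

With k distinct floors already seen, the next new one takes an expected 30/(30-k) passengers.
Sum over k = 20,...,26: E = 30/10 + 30/9 + 30/8 + ... + 30/5 + 30/4 = 32.8690.

32.869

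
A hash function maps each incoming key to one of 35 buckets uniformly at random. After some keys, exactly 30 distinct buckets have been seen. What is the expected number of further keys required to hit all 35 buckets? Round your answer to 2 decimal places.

From k distinct to k+1 distinct takes on average 35/(35-k) keys.
Sum over k = 30,...,34: E = 35/5 + 35/4 + 35/3 + 35/2 + 35/1 = 79.917.

79.92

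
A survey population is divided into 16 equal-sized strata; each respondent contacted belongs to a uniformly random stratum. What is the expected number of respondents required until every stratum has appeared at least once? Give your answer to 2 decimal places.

54.09

After k distinct strata have appeared, the next respondent gives a new one with probability (16-k)/16, so the expected wait for the (k+1)-th is 16/(16-k).
E[T] = 16/16 + 16/15 + 16/14 + ... + 16/2 + 16/1 = 16·H_{16}.
H_{16} = 3.381, so E[T] = 54.092.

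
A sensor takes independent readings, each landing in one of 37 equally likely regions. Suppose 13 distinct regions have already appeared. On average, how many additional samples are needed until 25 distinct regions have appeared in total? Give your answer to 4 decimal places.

With k distinct regions already seen, the next new one takes an expected 37/(37-k) samples.
Sum over k = 13,...,24: E = 37/24 + 37/23 + 37/22 + ... + 37/14 + 37/13 = 24.89166.

24.8917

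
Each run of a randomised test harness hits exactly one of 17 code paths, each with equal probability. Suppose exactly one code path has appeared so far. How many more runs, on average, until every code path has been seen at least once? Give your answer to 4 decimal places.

57.4724

With k distinct code paths already seen, the next new one takes an expected 17/(17-k) runs.
Sum over k = 1,...,16: E = 17/16 + 17/15 + 17/14 + ... + 17/2 + 17/1 = 57.47239.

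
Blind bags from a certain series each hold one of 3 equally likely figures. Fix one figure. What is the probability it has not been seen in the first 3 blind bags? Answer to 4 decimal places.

On each blind bag the fixed figure fails to appear with probability 2/3.
P(still missing after 3) = (2/3)^3 = 0.29630.

0.2963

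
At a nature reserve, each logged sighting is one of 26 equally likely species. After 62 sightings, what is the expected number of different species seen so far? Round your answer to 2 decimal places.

For each species, P(seen in 62 sightings) = 1 - (25/26)^62 = 0.912.
By linearity of expectation, E[distinct seen] = 26·(1 - (25/26)^62) = 23.715.

23.71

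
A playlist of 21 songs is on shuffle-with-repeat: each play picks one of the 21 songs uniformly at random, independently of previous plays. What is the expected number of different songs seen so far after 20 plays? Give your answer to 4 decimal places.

13.0853

For each song, P(seen in 20 plays) = 1 - (20/21)^20 = 0.62311.
By linearity of expectation, E[distinct seen] = 21·(1 - (20/21)^20) = 13.08532.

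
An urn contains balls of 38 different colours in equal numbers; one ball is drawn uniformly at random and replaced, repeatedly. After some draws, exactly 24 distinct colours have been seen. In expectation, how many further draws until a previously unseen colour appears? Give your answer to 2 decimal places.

The number of draws until the next new colour is geometric with success probability 14/38, so its mean is 38/14.
E = 38/14 = 2.714.

2.71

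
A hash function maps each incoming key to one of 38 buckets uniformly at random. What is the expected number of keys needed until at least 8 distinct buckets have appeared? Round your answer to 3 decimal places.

8.851

With k distinct buckets already seen, the next new one arrives after an expected 38/(38-k) keys.
Sum over k = 0,...,7: E = 38/38 + 38/37 + 38/36 + ... + 38/32 + 38/31 = 8.8508.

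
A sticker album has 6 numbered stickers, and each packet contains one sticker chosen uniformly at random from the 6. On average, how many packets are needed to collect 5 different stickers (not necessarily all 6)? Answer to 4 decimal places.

8.7000

Going from k to k+1 distinct takes a geometric number of packets with mean 6/(6-k).
Sum over k = 0,...,4: E = 6/6 + 6/5 + 6/4 + 6/3 + 6/2 = 8.70000.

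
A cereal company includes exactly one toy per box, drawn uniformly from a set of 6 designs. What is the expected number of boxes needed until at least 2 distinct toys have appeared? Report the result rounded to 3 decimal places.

2.200

Going from k to k+1 distinct takes a geometric number of boxes with mean 6/(6-k).
Sum over k = 0,...,1: E = 6/6 + 6/5 = 2.2000.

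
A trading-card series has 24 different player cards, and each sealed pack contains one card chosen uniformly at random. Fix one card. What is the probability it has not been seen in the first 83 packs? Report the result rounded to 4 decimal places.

0.0292

On each pack the fixed card fails to appear with probability 23/24.
P(still missing after 83) = (23/24)^83 = 0.02923.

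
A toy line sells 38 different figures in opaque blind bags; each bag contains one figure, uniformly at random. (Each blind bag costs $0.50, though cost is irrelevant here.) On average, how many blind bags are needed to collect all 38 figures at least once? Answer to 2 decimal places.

160.66

The wait to go from k to k+1 distinct figures is geometric with mean 38/(38-k).
E[T] = 38/38 + 38/37 + 38/36 + ... + 38/2 + 38/1 = 38·H_{38}.
H_{38} = 4.228, so E[T] = 160.660.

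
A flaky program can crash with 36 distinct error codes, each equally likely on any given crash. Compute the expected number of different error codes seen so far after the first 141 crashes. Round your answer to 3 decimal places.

For each error code, P(seen in 141 crashes) = 1 - (35/36)^141 = 0.9812.
By linearity of expectation, E[distinct seen] = 36·(1 - (35/36)^141) = 35.3220.

35.322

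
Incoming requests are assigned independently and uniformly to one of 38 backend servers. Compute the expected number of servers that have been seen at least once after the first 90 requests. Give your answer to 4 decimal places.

34.5532

For each server, P(seen in 90 requests) = 1 - (37/38)^90 = 0.90929.
By linearity of expectation, E[distinct seen] = 38·(1 - (37/38)^90) = 34.55321.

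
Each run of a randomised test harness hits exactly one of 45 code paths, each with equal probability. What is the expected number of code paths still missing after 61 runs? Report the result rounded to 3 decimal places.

For each code path, P(unseen after 61) = (44/45)^61 = 0.2539.
By linearity of expectation, E[unseen] = 45·(44/45)^61 = 11.4252.

11.425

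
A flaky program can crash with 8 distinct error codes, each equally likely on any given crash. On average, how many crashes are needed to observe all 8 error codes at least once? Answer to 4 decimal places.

Split into phases: going from k distinct to k+1 distinct takes on average 8/(8-k) crashes.
E[T] = 8/8 + 8/7 + 8/6 + ... + 8/2 + 8/1 = 8·H_{8}.
H_{8} = 2.71786, so E[T] = 21.74286.

21.7429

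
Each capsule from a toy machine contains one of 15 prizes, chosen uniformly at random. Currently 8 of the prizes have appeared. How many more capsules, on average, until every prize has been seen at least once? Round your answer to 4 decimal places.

38.8929

With k distinct prizes already seen, the next new one takes an expected 15/(15-k) capsules.
Sum over k = 8,...,14: E = 15/7 + 15/6 + 15/5 + ... + 15/2 + 15/1 = 38.89286.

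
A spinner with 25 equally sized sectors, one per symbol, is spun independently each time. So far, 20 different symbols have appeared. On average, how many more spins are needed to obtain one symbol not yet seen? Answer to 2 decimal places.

The number of spins until the next new symbol is geometric with success probability 5/25, so its mean is 25/5.
E = 25/5 = 5.000.

5.00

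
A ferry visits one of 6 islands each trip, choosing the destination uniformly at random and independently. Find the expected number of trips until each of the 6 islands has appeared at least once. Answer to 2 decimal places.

14.70

After k distinct islands have appeared, the next trip gives a new one with probability (6-k)/6, so the expected wait for the (k+1)-th is 6/(6-k).
E[T] = 6/6 + 6/5 + 6/4 + 6/3 + 6/2 + 6/1 = 6·H_{6}.
H_{6} = 2.450, so E[T] = 14.700.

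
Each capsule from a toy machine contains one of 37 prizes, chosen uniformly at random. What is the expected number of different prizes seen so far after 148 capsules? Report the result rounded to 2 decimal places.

36.36

For each prize, P(seen in 148 capsules) = 1 - (36/37)^148 = 0.983.
By linearity of expectation, E[distinct seen] = 37·(1 - (36/37)^148) = 36.359.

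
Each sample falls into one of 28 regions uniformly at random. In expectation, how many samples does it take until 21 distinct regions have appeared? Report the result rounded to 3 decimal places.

Going from k to k+1 distinct takes a geometric number of samples with mean 28/(28-k).
Sum over k = 0,...,20: E = 28/28 + 28/27 + 28/26 + ... + 28/9 + 28/8 = 37.3608.

37.361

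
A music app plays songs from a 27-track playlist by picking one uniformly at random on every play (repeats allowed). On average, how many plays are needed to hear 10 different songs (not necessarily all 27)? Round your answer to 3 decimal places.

12.201

Going from k to k+1 distinct takes a geometric number of plays with mean 27/(27-k).
Sum over k = 0,...,9: E = 27/27 + 27/26 + 27/25 + ... + 27/19 + 27/18 = 12.2014.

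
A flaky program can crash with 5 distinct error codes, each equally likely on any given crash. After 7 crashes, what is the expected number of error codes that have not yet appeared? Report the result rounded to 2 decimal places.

1.05

For each error code, P(unseen after 7) = (4/5)^7 = 0.210.
By linearity of expectation, E[unseen] = 5·(4/5)^7 = 1.049.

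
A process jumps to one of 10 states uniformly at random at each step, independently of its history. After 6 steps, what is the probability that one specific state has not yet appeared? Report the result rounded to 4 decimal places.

Each step misses the fixed state with probability (10-1)/10 = 9/10, independently.
P(still missing after 6) = (9/10)^6 = 0.53144.

0.5314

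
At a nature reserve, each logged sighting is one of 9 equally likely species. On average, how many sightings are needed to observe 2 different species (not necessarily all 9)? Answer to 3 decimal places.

With k distinct species already seen, the next new one arrives after an expected 9/(9-k) sightings.
Sum over k = 0,...,1: E = 9/9 + 9/8 = 2.1250.

2.125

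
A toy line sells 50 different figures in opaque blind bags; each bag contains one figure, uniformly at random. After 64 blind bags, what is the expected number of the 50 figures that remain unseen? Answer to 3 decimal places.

For each figure, P(unseen after 64) = (49/50)^64 = 0.2745.
By linearity of expectation, E[unseen] = 50·(49/50)^64 = 13.7227.

13.723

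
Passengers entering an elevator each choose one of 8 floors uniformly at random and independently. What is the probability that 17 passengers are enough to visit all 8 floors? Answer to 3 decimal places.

0.366

By inclusion–exclusion over which floors are missing,
P(all seen) = Σ_{j=0}^{8} (-1)^j C(8,j)((8-j)/8)^17
= 1.0000 - 0.8265 + 0.2105 - 0.0190 + 0.0005 - 0.0000 + 0.0000 - 0.0000 + 0.0000
= 0.3656.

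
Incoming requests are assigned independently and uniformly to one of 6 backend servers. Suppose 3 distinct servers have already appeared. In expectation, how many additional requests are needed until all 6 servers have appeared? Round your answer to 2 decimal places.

With k distinct servers already seen, the next new one takes an expected 6/(6-k) requests.
Sum over k = 3,...,5: E = 6/3 + 6/2 + 6/1 = 11.000.

11.00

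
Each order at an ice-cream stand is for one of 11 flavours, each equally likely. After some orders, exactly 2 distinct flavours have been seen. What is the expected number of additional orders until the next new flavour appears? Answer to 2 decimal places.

1.22

Each order yields a new flavour with probability (11-2)/11 = 9/11, so the wait is geometric with mean 11/9.
E = 11/9 = 1.222.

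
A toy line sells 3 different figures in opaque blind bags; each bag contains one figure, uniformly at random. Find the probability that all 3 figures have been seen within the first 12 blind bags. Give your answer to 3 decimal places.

By inclusion–exclusion over which figures are missing,
P(all seen) = Σ_{j=0}^{3} (-1)^j C(3,j)((3-j)/3)^12
= 1.0000 - 0.0231 + 0.0000 - 0.0000
= 0.9769.

0.977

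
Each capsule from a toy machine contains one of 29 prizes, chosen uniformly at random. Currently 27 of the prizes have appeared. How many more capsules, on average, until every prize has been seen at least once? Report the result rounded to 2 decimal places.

With k distinct prizes already seen, the next new one takes an expected 29/(29-k) capsules.
Sum over k = 27,...,28: E = 29/2 + 29/1 = 43.500.

43.50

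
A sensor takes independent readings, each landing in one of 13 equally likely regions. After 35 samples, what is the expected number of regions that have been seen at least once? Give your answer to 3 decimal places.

For each region, P(seen in 35 samples) = 1 - (12/13)^35 = 0.9393.
By linearity of expectation, E[distinct seen] = 13·(1 - (12/13)^35) = 12.2106.

12.211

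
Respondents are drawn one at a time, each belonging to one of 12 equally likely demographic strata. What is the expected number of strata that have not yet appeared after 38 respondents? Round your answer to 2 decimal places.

For each stratum, P(unseen after 38) = (11/12)^38 = 0.037.
By linearity of expectation, E[unseen] = 12·(11/12)^38 = 0.440.

0.44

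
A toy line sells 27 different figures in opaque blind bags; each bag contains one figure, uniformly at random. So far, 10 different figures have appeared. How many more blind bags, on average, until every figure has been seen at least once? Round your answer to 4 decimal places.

From k distinct to k+1 distinct takes on average 27/(27-k) blind bags.
Sum over k = 10,...,26: E = 27/17 + 27/16 + 27/15 + ... + 27/2 + 27/1 = 92.86792.

92.8679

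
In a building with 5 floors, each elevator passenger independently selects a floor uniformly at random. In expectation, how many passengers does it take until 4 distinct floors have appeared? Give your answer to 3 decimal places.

Going from k to k+1 distinct takes a geometric number of passengers with mean 5/(5-k).
Sum over k = 0,...,3: E = 5/5 + 5/4 + 5/3 + 5/2 = 6.4167.

6.417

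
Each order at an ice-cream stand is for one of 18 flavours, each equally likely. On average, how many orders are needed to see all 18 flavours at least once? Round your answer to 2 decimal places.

The wait to go from k to k+1 distinct flavours is geometric with mean 18/(18-k).
E[T] = 18/18 + 18/17 + 18/16 + ... + 18/2 + 18/1 = 18·H_{18}.
H_{18} = 3.495, so E[T] = 62.912.

62.91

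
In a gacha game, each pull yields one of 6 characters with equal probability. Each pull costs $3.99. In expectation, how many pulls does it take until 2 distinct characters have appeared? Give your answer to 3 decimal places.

With k distinct characters already seen, the next new one arrives after an expected 6/(6-k) pulls.
Sum over k = 0,...,1: E = 6/6 + 6/5 = 2.2000.

2.200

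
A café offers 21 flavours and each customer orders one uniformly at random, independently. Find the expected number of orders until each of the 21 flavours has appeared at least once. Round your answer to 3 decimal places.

Split into phases: going from k distinct to k+1 distinct takes on average 21/(21-k) orders.
E[T] = 21/21 + 21/20 + 21/19 + ... + 21/2 + 21/1 = 21·H_{21}.
H_{21} = 3.6454, so E[T] = 76.5525.

76.553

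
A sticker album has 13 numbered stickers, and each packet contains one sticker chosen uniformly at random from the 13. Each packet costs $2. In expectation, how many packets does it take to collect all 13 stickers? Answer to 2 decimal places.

After k distinct stickers have appeared, the next packet gives a new one with probability (13-k)/13, so the expected wait for the (k+1)-th is 13/(13-k).
E[T] = 13/13 + 13/12 + 13/11 + ... + 13/2 + 13/1 = 13·H_{13}.
H_{13} = 3.180, so E[T] = 41.342.

41.34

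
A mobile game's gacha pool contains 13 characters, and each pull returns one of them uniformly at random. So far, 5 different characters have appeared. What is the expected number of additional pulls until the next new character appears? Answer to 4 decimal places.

The number of pulls until the next new character is geometric with success probability 8/13, so its mean is 13/8.
E = 13/8 = 1.62500.

1.6250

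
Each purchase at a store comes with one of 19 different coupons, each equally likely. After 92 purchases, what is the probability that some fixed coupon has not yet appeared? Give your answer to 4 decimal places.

0.0069

Each purchase misses the fixed coupon with probability (19-1)/19 = 18/19, independently.
P(still missing after 92) = (18/19)^92 = 0.00691.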